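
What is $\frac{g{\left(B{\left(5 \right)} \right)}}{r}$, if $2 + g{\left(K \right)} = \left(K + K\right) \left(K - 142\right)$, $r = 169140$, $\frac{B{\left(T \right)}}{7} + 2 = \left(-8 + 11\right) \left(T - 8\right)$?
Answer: $\frac{8431}{42285} \approx 0.19939$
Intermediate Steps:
$B{\left(T \right)} = -182 + 21 T$ ($B{\left(T \right)} = -14 + 7 \left(-8 + 11\right) \left(T - 8\right) = -14 + 7 \cdot 3 \left(-8 + T\right) = -14 + 7 \left(-24 + 3 T\right) = -14 + \left(-168 + 21 T\right) = -182 + 21 T$)
$g{\left(K \right)} = -2 + 2 K \left(-142 + K\right)$ ($g{\left(K \right)} = -2 + \left(K + K\right) \left(K - 142\right) = -2 + 2 K \left(-142 + K\right)$)
$\frac{g{\left(B{\left(5 \right)} \right)}}{r} = \frac{-2 - 284 \left(-182 + 21 \cdot 5\right) + 2 \left(-182 + 21 \cdot 5\right)^{2}}{169140} = \left(-2 - 284 \left(-182 + 105\right) + 2 \left(-182 + 105\right)^{2}\right) \frac{1}{169140} = \left(-2 - -21868 + 2 \left(-77\right)^{2}\right) \frac{1}{169140} = \left(-2 + 21868 + 2 \cdot 5929\right) \frac{1}{169140} = \left(-2 + 21868 + 11858\right) \frac{1}{169140} = 33724 \cdot \frac{1}{169140} = \frac{8431}{42285}$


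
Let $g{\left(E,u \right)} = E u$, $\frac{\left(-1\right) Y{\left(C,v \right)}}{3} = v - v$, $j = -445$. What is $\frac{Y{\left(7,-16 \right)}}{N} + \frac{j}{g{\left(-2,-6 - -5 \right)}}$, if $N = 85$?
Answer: $- \frac{445}{2} \approx -222.5$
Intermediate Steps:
$Y{\left(C,v \right)} = 0$ ($Y{\left(C,v \right)} = - 3 \left(v - v\right) = \left(-3\right) 0 = 0$)
$\frac{Y{\left(7,-16 \right)}}{N} + \frac{j}{g{\left(-2,-6 - -5 \right)}} = \frac{0}{85} - \frac{445}{\left(-2\right) \left(-6 - -5\right)} = 0 \cdot \frac{1}{85} - \frac{445}{\left(-2\right) \left(-6 + 5\right)} = 0 - \frac{445}{\left(-2\right) \left(-1\right)} = 0 - \frac{445}{2} = - \frac{445}{2}$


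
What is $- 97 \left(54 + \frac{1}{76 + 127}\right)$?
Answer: $- \frac{1063411}{203} \approx -5238.5$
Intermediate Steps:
$- 97 \left(54 + \frac{1}{76 + 127}\right) = - 97 \left(54 + \frac{1}{203}\right) = \left(-97\right) \frac{10963}{203} = - \frac{1063411}{203}$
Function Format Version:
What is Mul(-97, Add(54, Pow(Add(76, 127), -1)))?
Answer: Rational(-1063411, 203) ≈ -5238.5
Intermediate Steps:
Mul(-97, Add(54, Pow(Add(76, 127), -1))) = Mul(-97, Add(54, Pow(203, -1))) = Mul(-97, Add(54, Rational(1, 203))) = Mul(-97, Rational(10963, 203)) = Rational(-1063411, 203)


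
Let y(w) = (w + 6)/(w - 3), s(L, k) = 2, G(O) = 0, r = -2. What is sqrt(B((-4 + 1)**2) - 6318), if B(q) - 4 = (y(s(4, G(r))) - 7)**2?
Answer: I*sqrt(6089) ≈ 78.032*I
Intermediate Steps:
y(w) = (6 + w)/(-3 + w)
B(q) = 229 (B(q) = 4 + ((6 + 2)/(-3 + 2) - 7)**2 = 4 + (8/(-1) - 7)**2 = 4 + (-1*8 - 7)**2 = 4 + (-8 - 7)**2 = 4 + (-15)**2 = 4 + 225 = 229)
sqrt(B((-4 + 1)**2) - 6318) = sqrt(229 - 6318) = sqrt(-6089) = I*sqrt(6089)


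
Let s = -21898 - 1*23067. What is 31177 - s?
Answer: 76142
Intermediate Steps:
s = -44965 (s = -21898 - 23067 = -44965)
31177 - s = 31177 - 1*(-44965) = 31177 + 44965 = 76142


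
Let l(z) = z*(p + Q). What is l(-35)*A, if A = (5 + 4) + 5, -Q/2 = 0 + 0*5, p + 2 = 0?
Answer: 980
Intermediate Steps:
p = -2 (p = -2 + 0 = -2)
Q = 0 (Q = -2*(0 + 0*5) = -2*(0 + 0) = -2*0 = 0)
l(z) = -2*z (l(z) = z*(-2 + 0) = z*(-2) = -2*z)
A = 14 (A = 9 + 5 = 14)
l(-35)*A = -2*(-35)*14 = 70*14 = 980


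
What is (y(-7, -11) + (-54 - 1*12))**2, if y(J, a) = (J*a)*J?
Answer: 366025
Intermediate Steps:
y(J, a) = a*J**2
(y(-7, -11) + (-54 - 1*12))**2 = (-11*(-7)**2 + (-54 - 1*12))**2 = (-11*49 + (-54 - 12))**2 = (-539 - 66)**2 = (-605)**2 = 366025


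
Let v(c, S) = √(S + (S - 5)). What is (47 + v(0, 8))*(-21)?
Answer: -987 - 21*√11 ≈ -1056.6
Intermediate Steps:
v(c, S) = √(-5 + 2*S) (v(c, S) = √(S + (-5 + S)) = √(-5 + 2*S))
(47 + v(0, 8))*(-21) = (47 + √(-5 + 2*8))*(-21) = (47 + √(-5 + 16))*(-21) = (47 + √11)*(-21) = -987 - 21*√11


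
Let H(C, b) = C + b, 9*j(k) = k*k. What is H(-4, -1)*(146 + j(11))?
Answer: -7175/9 ≈ -797.22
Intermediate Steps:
j(k) = k²/9 (j(k) = (k*k)/9 = k²/9)
H(-4, -1)*(146 + j(11)) = (-4 - 1)*(146 + (⅑)*11²) = -5*(146 + (⅑)*121) = -5*(146 + 121/9) = -5*1435/9 = -7175/9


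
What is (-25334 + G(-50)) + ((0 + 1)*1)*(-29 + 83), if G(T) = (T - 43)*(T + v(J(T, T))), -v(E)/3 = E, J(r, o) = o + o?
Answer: -48530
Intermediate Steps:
J(r, o) = 2*o
v(E) = -3*E
G(T) = -5*T*(-43 + T) (G(T) = (T - 43)*(T - 6*T) = (-43 + T)*(T - 6*T) = (-43 + T)*(-5*T) = -5*T*(-43 + T))
(-25334 + G(-50)) + ((0 + 1)*1)*(-29 + 83) = (-25334 + 5*(-50)*(43 - 1*(-50))) + ((0 + 1)*1)*(-29 + 83) = (-25334 + 5*(-50)*(43 + 50)) + (1*1)*54 = (-25334 + 5*(-50)*93) + 1*54 = (-25334 - 23250) + 54 = -48584 + 54 = -48530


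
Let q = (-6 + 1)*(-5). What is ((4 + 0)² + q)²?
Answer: 1681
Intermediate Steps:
q = 25 (q = -5*(-5) = 25)
((4 + 0)² + q)² = ((4 + 0)² + 25)² = (4² + 25)² = (16 + 25)² = 41² = 1681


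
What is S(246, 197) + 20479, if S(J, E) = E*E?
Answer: 59288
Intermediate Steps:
S(J, E) = E²
S(246, 197) + 20479 = 197² + 20479 = 38809 + 20479 = 59288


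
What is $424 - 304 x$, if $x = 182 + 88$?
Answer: $-81656$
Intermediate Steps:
$x = 270$
$424 - 304 x = 424 - 82080 = -81656$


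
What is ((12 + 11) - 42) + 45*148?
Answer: 6641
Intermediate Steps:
((12 + 11) - 42) + 45*148 = (23 - 42) + 6660 = -19 + 6660 = 6641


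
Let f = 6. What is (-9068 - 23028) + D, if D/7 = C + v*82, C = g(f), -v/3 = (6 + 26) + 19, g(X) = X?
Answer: -119876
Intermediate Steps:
v = -153 (v = -3*((6 + 26) + 19) = -3*(32 + 19) = -3*51 = -153)
C = 6
D = -87780 (D = 7*(6 - 153*82) = 7*(6 - 12546) = 7*(-12540) = -87780)
(-9068 - 23028) + D = (-9068 - 23028) - 87780 = -32096 - 87780 = -119876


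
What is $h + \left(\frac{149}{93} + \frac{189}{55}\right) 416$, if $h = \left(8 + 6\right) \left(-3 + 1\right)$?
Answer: $\frac{10577932}{5115} \approx 2068.0$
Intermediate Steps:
$h = -28$ ($h = 14 \left(-2\right) = -28$)
$h + \left(\frac{149}{93} + \frac{189}{55}\right) 416 = -28 + \left(\frac{149}{93} + \frac{189}{55}\right) 416 = -28 + \frac{25772}{5115} \cdot 416 = -28 + \frac{10721152}{5115} = \frac{10577932}{5115}$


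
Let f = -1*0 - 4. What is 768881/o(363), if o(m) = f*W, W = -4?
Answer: 768881/16 ≈ 48055.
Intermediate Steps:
f = -4 (f = 0 - 4 = -4)
o(m) = 16 (o(m) = -4*(-4) = 16)
768881/o(363) = 768881/16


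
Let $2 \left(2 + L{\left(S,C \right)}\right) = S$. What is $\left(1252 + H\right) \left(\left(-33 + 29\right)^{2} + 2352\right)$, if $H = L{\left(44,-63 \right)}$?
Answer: $3012096$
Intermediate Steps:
$L{\left(S,C \right)} = -2 + \frac{S}{2}$
$H = 20$ ($H = -2 + \frac{1}{2} \cdot 44 = -2 + 22 = 20$)
$\left(1252 + H\right) \left(\left(-33 + 29\right)^{2} + 2352\right) = \left(1252 + 20\right) \left(\left(-33 + 29\right)^{2} + 2352\right) = 1272 \left(\left(-4\right)^{2} + 2352\right) = 1272 \left(16 + 2352\right) = 1272 \cdot 2368 = 3012096$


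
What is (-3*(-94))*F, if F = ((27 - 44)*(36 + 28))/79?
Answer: -306816/79 ≈ -3883.7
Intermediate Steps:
F = -1088/79 (F = -17*64*(1/79) = -1088*1/79 = -1088/79 ≈ -13.772)
(-3*(-94))*F = -3*(-94)*(-1088/79) = 282*(-1088/79) = -306816/79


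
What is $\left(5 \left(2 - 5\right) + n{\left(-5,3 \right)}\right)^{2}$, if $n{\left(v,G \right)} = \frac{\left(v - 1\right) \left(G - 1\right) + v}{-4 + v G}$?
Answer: $\frac{71824}{361} \approx 198.96$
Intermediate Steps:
$n{\left(v,G \right)} = \frac{v + \left(-1 + G\right) \left(-1 + v\right)}{-4 + G v}$ ($n{\left(v,G \right)} = \frac{\left(-1 + v\right) \left(-1 + G\right) + v}{-4 + G v} = \frac{\left(-1 + G\right) \left(-1 + v\right) + v}{-4 + G v} = \frac{v + \left(-1 + G\right) \left(-1 + v\right)}{-4 + G v}$)
$\left(5 \left(2 - 5\right) + n{\left(-5,3 \right)}\right)^{2} = \left(5 \left(2 - 5\right) + \frac{1 - 3 + 3 \left(-5\right)}{-4 + 3 \left(-5\right)}\right)^{2} = \left(5 \left(-3\right) + \frac{1 - 3 - 15}{-4 - 15}\right)^{2} = \left(-15 + \frac{1}{-19} \left(-17\right)\right)^{2} = \left(-15 - - \frac{17}{19}\right)^{2} = \left(-15 + \frac{17}{19}\right)^{2} = \left(- \frac{268}{19}\right)^{2} = \frac{71824}{361}$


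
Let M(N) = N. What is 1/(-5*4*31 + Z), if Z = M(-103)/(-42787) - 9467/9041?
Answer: -386837267/240243238846 ≈ -0.0016102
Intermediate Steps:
Z = -404133306/386837267 (Z = -103/(-42787) - 9467/9041 = -103*(-1/42787) - 9467*1/9041 = 103/42787 - 9467/9041 = -404133306/386837267 ≈ -1.0447)
1/(-5*4*31 + Z) = 1/(-5*4*31 - 404133306/386837267) = 1/(-20*31 - 404133306/386837267) = 1/(-620 - 404133306/386837267) = 1/(-240243238846/386837267) = -386837267/240243238846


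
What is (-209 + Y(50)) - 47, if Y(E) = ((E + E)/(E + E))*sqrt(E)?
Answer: -256 + 5*sqrt(2) ≈ -248.93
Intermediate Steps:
Y(E) = sqrt(E) (Y(E) = ((2*E)/((2*E)))*sqrt(E) = ((2*E)*(1/(2*E)))*sqrt(E) = 1*sqrt(E) = sqrt(E))
(-209 + Y(50)) - 47 = (-209 + sqrt(50)) - 47 = (-209 + 5*sqrt(2)) - 47 = -256 + 5*sqrt(2)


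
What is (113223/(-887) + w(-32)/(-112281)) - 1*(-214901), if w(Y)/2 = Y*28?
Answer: 21389977171388/99593247 ≈ 2.1477e+5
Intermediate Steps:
w(Y) = 56*Y (w(Y) = 2*(Y*28) = 2*(28*Y) = 56*Y)
(113223/(-887) + w(-32)/(-112281)) - 1*(-214901) = (113223/(-887) + (56*(-32))/(-112281)) - 1*(-214901) = (113223*(-1/887) - 1792*(-1/112281)) + 214901 = (-113223/887 + 1792/112281) + 214901 = -12711202159/99593247 + 214901 = 21389977171388/99593247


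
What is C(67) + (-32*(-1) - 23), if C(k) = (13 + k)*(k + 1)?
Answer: 5449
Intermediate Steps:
C(k) = (1 + k)*(13 + k) (C(k) = (13 + k)*(1 + k) = (1 + k)*(13 + k))
C(67) + (-32*(-1) - 23) = (13 + 67² + 14*67) + (-32*(-1) - 23) = (13 + 4489 + 938) + (32 - 23) = 5440 + 9 = 5449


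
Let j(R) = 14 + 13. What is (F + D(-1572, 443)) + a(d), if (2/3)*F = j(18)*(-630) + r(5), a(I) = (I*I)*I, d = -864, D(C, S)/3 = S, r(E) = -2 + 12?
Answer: -644996715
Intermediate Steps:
r(E) = 10
j(R) = 27
D(C, S) = 3*S
a(I) = I³ (a(I) = I²*I = I³)
F = -25500 (F = 3*(27*(-630) + 10)/2 = 3*(-17010 + 10)/2 = (3/2)*(-17000) = -25500)
(F + D(-1572, 443)) + a(d) = (-25500 + 3*443) + (-864)³ = (-25500 + 1329) - 644972544 = -24171 - 644972544 = -644996715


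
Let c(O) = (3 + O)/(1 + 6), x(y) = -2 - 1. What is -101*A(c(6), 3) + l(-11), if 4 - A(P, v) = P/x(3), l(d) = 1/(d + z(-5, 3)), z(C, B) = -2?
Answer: -40710/91 ≈ -447.36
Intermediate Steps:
x(y) = -3
l(d) = 1/(-2 + d) (l(d) = 1/(d - 2) = 1/(-2 + d))
c(O) = 3/7 + O/7 (c(O) = (3 + O)/7 = (3 + O)*(⅐) = 3/7 + O/7)
A(P, v) = 4 + P/3 (A(P, v) = 4 - P/(-3) = 4 - P*(-1)/3 = 4 - (-1)*P/3 = 4 + P/3)
-101*A(c(6), 3) + l(-11) = -101*(4 + (3/7 + (⅐)*6)/3) + 1/(-2 - 11) = -101*(4 + (3/7 + 6/7)/3) + 1/(-13) = -101*(4 + (⅓)*(9/7)) - 1/13 = -101*(4 + 3/7) - 1/13 = -101*31/7 - 1/13 = -3131/7 - 1/13 = -40710/91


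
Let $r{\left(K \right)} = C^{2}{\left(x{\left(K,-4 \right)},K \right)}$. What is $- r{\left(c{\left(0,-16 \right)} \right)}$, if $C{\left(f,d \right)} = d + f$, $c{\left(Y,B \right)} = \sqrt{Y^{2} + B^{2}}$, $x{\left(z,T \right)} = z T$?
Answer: $-2304$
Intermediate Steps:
$x{\left(z,T \right)} = T z$
$c{\left(Y,B \right)} = \sqrt{B^{2} + Y^{2}}$
$r{\left(K \right)} = 9 K^{2}$ ($r{\left(K \right)} = \left(K - 4 K\right)^{2} = \left(- 3 K\right)^{2} = 9 K^{2}$)
$- r{\left(c{\left(0,-16 \right)} \right)} = - 9 \left(\sqrt{\left(-16\right)^{2} + 0^{2}}\right)^{2} = - 9 \left(\sqrt{256 + 0}\right)^{2} = - 9 \left(\sqrt{256}\right)^{2} = - 9 \cdot 16^{2} = - 9 \cdot 256 = \left(-1\right) 2304 = -2304$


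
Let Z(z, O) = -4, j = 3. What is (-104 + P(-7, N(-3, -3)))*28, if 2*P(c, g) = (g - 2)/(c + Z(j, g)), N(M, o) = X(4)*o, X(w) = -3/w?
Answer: -64071/22 ≈ -2912.3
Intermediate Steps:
N(M, o) = -3*o/4 (N(M, o) = (-3/4)*o = (-3*1/4)*o = -3*o/4)
P(c, g) = (-2 + g)/(2*(-4 + c)) (P(c, g) = ((g - 2)/(c - 4))/2 = ((-2 + g)/(-4 + c))/2 = (-2 + g)/(2*(-4 + c)))
(-104 + P(-7, N(-3, -3)))*28 = (-104 + (-2 - 3/4*(-3))/(2*(-4 - 7)))*28 = (-104 + (1/2)*(-2 + 9/4)/(-11))*28 = (-104 + (1/2)*(-1/11)*(1/4))*28 = (-104 - 1/88)*28 = -9153/88*28 = -64071/22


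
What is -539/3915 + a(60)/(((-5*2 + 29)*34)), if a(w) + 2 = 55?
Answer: -140699/2529090 ≈ -0.055632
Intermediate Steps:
a(w) = 53 (a(w) = -2 + 55 = 53)
-539/3915 + a(60)/(((-5*2 + 29)*34)) = -539/3915 + 53/(((-5*2 + 29)*34)) = -539*1/3915 + 53/(((-10 + 29)*34)) = -539/3915 + 53/((19*34)) = -539/3915 + 53/646 = -140699/2529090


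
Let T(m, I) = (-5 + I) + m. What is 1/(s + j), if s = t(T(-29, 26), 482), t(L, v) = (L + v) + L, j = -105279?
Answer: -1/104813 ≈ -9.5408e-6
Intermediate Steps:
T(m, I) = -5 + I + m
t(L, v) = v + 2*L
s = 466 (s = 482 + 2*(-5 + 26 - 29) = 482 + 2*(-8) = 482 - 16 = 466)
1/(s + j) = 1/(466 - 105279) = 1/(-104813) = -1/104813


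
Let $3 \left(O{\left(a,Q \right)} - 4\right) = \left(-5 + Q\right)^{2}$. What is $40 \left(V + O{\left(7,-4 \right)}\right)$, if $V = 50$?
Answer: $3240$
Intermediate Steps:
$O{\left(a,Q \right)} = 4 + \frac{\left(-5 + Q\right)^{2}}{3}$
$40 \left(V + O{\left(7,-4 \right)}\right) = 40 \left(50 + \left(4 + \frac{\left(-5 - 4\right)^{2}}{3}\right)\right) = 40 \left(50 + \left(4 + \frac{\left(-9\right)^{2}}{3}\right)\right) = 40 \left(50 + \left(4 + \frac{1}{3} \cdot 81\right)\right) = 40 \left(50 + \left(4 + 27\right)\right) = 40 \left(50 + 31\right) = 40 \cdot 81 = 3240$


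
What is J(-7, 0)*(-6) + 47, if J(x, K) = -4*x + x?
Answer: -79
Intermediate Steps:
J(x, K) = -3*x
J(-7, 0)*(-6) + 47 = -3*(-7)*(-6) + 47 = 21*(-6) + 47 = -126 + 47 = -79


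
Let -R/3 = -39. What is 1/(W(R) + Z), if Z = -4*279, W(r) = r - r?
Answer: -1/1116 ≈ -0.00089606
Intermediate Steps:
R = 117 (R = -3*(-39) = 117)
W(r) = 0
Z = -1116
1/(W(R) + Z) = 1/(0 - 1116) = 1/(-1116) = -1/1116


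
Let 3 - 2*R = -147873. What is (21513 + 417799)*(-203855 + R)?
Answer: -57074097104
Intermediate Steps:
R = 73938 (R = 3/2 - ½*(-147873) = 3/2 + 147873/2 = 73938)
(21513 + 417799)*(-203855 + R) = (21513 + 417799)*(-203855 + 73938) = 439312*(-129917) = -57074097104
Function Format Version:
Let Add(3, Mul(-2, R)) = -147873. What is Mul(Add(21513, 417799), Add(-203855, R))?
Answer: -57074097104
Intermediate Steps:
R = 73938 (R = Add(Rational(3, 2), Mul(Rational(-1, 2), -147873)) = Add(Rational(3, 2), Rational(147873, 2)) = 73938)
Mul(Add(21513, 417799), Add(-203855, R)) = Mul(Add(21513, 417799), Add(-203855, 73938)) = Mul(439312, -129917) = -57074097104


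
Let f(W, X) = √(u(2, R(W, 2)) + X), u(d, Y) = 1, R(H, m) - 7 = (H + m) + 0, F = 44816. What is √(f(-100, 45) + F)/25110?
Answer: √(44816 + √46)/25110 ≈ 0.0084315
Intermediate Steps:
R(H, m) = 7 + H + m (R(H, m) = 7 + ((H + m) + 0) = 7 + (H + m) = 7 + H + m)
f(W, X) = √(1 + X)
√(f(-100, 45) + F)/25110 = √(√(1 + 45) + 44816)/25110 = √(√46 + 44816)*(1/25110) = √(44816 + √46)*(1/25110) = √(44816 + √46)/25110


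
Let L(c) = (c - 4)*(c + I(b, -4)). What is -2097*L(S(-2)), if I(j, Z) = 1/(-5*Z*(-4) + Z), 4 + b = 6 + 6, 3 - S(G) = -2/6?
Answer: 65007/14 ≈ 4643.4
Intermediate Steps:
S(G) = 10/3 (S(G) = 3 - (-2)/6 = 3 - 1*(-1/3) = 3 + 1/3 = 10/3)
b = 8 (b = -4 + (6 + 6) = -4 + 12 = 8)
I(j, Z) = 1/(21*Z) (I(j, Z) = 1/(20*Z + Z) = 1/(21*Z))
L(c) = (-4 + c)*(-1/84 + c) (L(c) = (c - 4)*(c + (1/21)/(-4)) = (-4 + c)*(c + (1/21)*(-1/4)) = (-4 + c)*(c - 1/84) = (-4 + c)*(-1/84 + c))
-2097*L(S(-2)) = -2097*(1/21 + (10/3)**2 - 337/84*10/3) = -2097*(1/21 + 100/9 - 1685/126) = -2097*(-31/14) = 65007/14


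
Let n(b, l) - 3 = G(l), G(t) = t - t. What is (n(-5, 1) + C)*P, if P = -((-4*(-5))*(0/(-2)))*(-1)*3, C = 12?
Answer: 0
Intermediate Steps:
G(t) = 0
n(b, l) = 3 (n(b, l) = 3 + 0 = 3)
P = 0 (P = -(20*(0*(-½)))*(-1)*3 = -(20*0)*(-1)*3 = -0*(-1)*3 = -0*3 = -1*0 = 0)
(n(-5, 1) + C)*P = (3 + 12)*0 = 15*0 = 0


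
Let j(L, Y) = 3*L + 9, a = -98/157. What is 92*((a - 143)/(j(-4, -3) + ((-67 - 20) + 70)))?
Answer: 518627/785 ≈ 660.67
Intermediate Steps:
a = -98/157 (a = -98*1/157 = -98/157 ≈ -0.62420)
j(L, Y) = 9 + 3*L
92*((a - 143)/(j(-4, -3) + ((-67 - 20) + 70))) = 92*((-98/157 - 143)/((9 + 3*(-4)) + ((-67 - 20) + 70))) = 92*(-22549/(157*((9 - 12) + (-87 + 70)))) = 92*(-22549/(157*(-3 - 17))) = 92*(-22549/157/(-20)) = 92*(-22549/157*(-1/20)) = 92*(22549/3140) = 518627/785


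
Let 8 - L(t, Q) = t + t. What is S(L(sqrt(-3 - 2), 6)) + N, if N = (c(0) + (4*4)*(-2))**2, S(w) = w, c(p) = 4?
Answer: 792 - 2*I*sqrt(5) ≈ 792.0 - 4.4721*I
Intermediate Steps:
L(t, Q) = 8 - 2*t (L(t, Q) = 8 - (t + t) = 8 - 2*t)
N = 784 (N = (4 + (4*4)*(-2))**2 = (4 + 16*(-2))**2 = (4 - 32)**2 = (-28)**2 = 784)
S(L(sqrt(-3 - 2), 6)) + N = (8 - 2*sqrt(-3 - 2)) + 784 = (8 - 2*I*sqrt(5)) + 784 = 792 - 2*I*sqrt(5)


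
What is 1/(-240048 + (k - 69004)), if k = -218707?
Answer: -1/527759 ≈ -1.8948e-6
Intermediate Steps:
1/(-240048 + (k - 69004)) = 1/(-240048 + (-218707 - 69004)) = 1/(-240048 - 287711) = 1/(-527759) = -1/527759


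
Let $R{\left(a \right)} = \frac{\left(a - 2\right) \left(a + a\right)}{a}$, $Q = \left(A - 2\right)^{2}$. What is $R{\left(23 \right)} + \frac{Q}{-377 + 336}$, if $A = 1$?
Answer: $\frac{1721}{41} \approx 41.976$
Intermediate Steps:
$Q = 1$ ($Q = \left(1 - 2\right)^{2} = \left(-1\right)^{2} = 1$)
$R{\left(a \right)} = -4 + 2 a$ ($R{\left(a \right)} = \frac{\left(-2 + a\right) 2 a}{a} = \frac{2 a \left(-2 + a\right)}{a} = -4 + 2 a$)
$R{\left(23 \right)} + \frac{Q}{-377 + 336} = \left(-4 + 2 \cdot 23\right) + \frac{1}{-377 + 336} \cdot 1 = \left(-4 + 46\right) + \frac{1}{-41} \cdot 1 = 42 - \frac{1}{41} = \frac{1721}{41}$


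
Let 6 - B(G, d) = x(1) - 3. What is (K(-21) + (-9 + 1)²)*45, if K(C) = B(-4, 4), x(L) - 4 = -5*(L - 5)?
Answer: 2205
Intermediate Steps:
x(L) = 29 - 5*L (x(L) = 4 - 5*(L - 5) = 4 - 5*(-5 + L) = 4 + (25 - 5*L) = 29 - 5*L)
B(G, d) = -15 (B(G, d) = 6 - ((29 - 5*1) - 3) = 6 - ((29 - 5) - 3) = 6 - (24 - 3) = 6 - 1*21 = 6 - 21 = -15)
K(C) = -15
(K(-21) + (-9 + 1)²)*45 = (-15 + (-9 + 1)²)*45 = (-15 + (-8)²)*45 = (-15 + 64)*45 = 49*45 = 2205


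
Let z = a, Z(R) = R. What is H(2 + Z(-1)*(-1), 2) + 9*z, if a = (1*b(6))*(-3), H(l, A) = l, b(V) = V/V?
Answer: -24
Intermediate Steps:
b(V) = 1
a = -3 (a = (1*1)*(-3) = 1*(-3) = -3)
z = -3
H(2 + Z(-1)*(-1), 2) + 9*z = (2 - 1*(-1)) + 9*(-3) = (2 + 1) - 27 = 3 - 27 = -24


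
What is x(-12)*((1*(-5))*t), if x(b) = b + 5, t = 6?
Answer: 210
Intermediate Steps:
x(b) = 5 + b
x(-12)*((1*(-5))*t) = (5 - 12)*((1*(-5))*6) = -(-35)*6 = -7*(-30) = 210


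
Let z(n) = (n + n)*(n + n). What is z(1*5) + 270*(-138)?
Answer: -37160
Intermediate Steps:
z(n) = 4*n**2 (z(n) = (2*n)*(2*n) = 4*n**2)
z(1*5) + 270*(-138) = 4*(1*5)**2 + 270*(-138) = 4*5**2 - 37260 = 4*25 - 37260 = 100 - 37260 = -37160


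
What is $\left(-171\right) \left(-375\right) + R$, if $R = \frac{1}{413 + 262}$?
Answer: $\frac{43284376}{675} \approx 64125.0$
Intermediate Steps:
$R = \frac{1}{675} \approx 0.0014815$
$\left(-171\right) \left(-375\right) + R = \left(-171\right) \left(-375\right) + \frac{1}{675} = 64125 + \frac{1}{675} = \frac{43284376}{675}$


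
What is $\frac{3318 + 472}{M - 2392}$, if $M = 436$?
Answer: $- \frac{1895}{978} \approx -1.9376$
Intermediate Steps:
$\frac{3318 + 472}{M - 2392} = \frac{3318 + 472}{436 - 2392} = \frac{3790}{-1956} = 3790 \left(- \frac{1}{1956}\right) = - \frac{1895}{978}$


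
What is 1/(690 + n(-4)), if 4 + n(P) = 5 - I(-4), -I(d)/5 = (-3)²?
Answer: 1/736 ≈ 0.0013587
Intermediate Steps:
I(d) = -45 (I(d) = -5*(-3)² = -5*9 = -45)
n(P) = 46 (n(P) = -4 + (5 - 1*(-45)) = -4 + (5 + 45) = -4 + 50 = 46)
1/(690 + n(-4)) = 1/(690 + 46) = 1/736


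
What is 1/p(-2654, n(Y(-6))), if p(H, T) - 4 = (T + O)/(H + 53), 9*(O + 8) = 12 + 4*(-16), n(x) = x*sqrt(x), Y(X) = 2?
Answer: 274353480/1098867119 + 210681*sqrt(2)/4395468476 ≈ 0.24974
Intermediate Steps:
n(x) = x**(3/2)
O = -124/9 (O = -8 + (12 + 4*(-16))/9 = -8 + (12 - 64)/9 = -8 + (1/9)*(-52) = -8 - 52/9 = -124/9 ≈ -13.778)
p(H, T) = 4 + (-124/9 + T)/(53 + H) (p(H, T) = 4 + (T - 124/9)/(H + 53) = 4 + (-124/9 + T)/(53 + H))
1/p(-2654, n(Y(-6))) = 1/((1784/9 + 2**(3/2) + 4*(-2654))/(53 - 2654)) = 1/((1784/9 + 2*sqrt(2) - 10616)/(-2601)) = 1/(-(-93760/9 + 2*sqrt(2))/2601) = 1/(93760/23409 - 2*sqrt(2)/2601)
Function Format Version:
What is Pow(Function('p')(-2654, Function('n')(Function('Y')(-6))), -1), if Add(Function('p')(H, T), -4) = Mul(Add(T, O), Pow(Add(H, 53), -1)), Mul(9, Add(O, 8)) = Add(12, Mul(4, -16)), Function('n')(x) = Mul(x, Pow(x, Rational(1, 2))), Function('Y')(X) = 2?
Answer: Add(Rational(274353480, 1098867119), Mul(Rational(210681, 4395468476), Pow(2, Rational(1, 2)))) ≈ 0.24974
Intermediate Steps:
Function('n')(x) = Pow(x, Rational(3, 2))
O = Rational(-124, 9) (O = Add(-8, Mul(Rational(1, 9), Add(12, Mul(4, -16)))) = Add(-8, Mul(Rational(1, 9), Add(12, -64))) = Add(-8, Mul(Rational(1, 9), -52)) = Add(-8, Rational(-52, 9)) = Rational(-124, 9) ≈ -13.778)
Function('p')(H, T) = Add(4, Mul(Pow(Add(53, H), -1), Add(Rational(-124, 9), T))) (Function('p')(H, T) = Add(4, Mul(Add(T, Rational(-124, 9)), Pow(Add(H, 53), -1))) = Add(4, Mul(Add(Rational(-124, 9), T), Pow(Add(53, H), -1))) = Add(4, Mul(Pow(Add(53, H), -1), Add(Rational(-124, 9), T))))
Pow(Function('p')(-2654, Function('n')(Function('Y')(-6))), -1) = Pow(Mul(Pow(Add(53, -2654), -1), Add(Rational(1784, 9), Pow(2, Rational(3, 2)), Mul(4, -2654))), -1) = Pow(Mul(Pow(-2601, -1), Add(Rational(1784, 9), Mul(2, Pow(2, Rational(1, 2))), -10616)), -1) = Pow(Mul(Rational(-1, 2601), Add(Rational(-93760, 9), Mul(2, Pow(2, Rational(1, 2))))), -1) = Pow(Add(Rational(93760, 23409), Mul(Rational(-2, 2601), Pow(2, Rational(1, 2)))), -1)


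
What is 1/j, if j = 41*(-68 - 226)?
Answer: -1/12054 ≈ -8.2960e-5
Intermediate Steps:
j = -12054 (j = 41*(-294) = -12054)
1/j = 1/(-12054) = -1/12054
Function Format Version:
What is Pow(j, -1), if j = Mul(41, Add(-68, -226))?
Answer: Rational(-1, 12054) ≈ -8.2960e-5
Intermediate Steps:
j = -12054 (j = Mul(41, -294) = -12054)
Pow(j, -1) = Pow(-12054, -1) = Rational(-1, 12054)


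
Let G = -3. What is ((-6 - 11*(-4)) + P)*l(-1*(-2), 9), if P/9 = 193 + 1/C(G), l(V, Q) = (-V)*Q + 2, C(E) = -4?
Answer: -28364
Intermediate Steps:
l(V, Q) = 2 - Q*V (l(V, Q) = -Q*V + 2 = 2 - Q*V)
P = 6939/4 (P = 9*(193 + 1/(-4)) = 9*(193 - ¼) = 9*(771/4) = 6939/4 ≈ 1734.8)
((-6 - 11*(-4)) + P)*l(-1*(-2), 9) = ((-6 - 11*(-4)) + 6939/4)*(2 - 1*9*(-1*(-2))) = ((-6 + 44) + 6939/4)*(2 - 1*9*2) = (38 + 6939/4)*(2 - 18) = (7091/4)*(-16) = -28364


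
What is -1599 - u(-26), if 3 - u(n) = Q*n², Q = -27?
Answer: -19854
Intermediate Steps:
u(n) = 3 + 27*n² (u(n) = 3 - (-27)*n² = 3 + 27*n²)
-1599 - u(-26) = -1599 - (3 + 27*(-26)²) = -1599 - (3 + 27*676) = -1599 - (3 + 18252) = -1599 - 1*18255 = -1599 - 18255 = -19854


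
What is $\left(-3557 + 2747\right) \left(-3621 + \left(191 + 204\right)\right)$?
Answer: $2613060$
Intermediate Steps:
$\left(-3557 + 2747\right) \left(-3621 + \left(191 + 204\right)\right) = - 810 \left(-3621 + 395\right) = \left(-810\right) \left(-3226\right) = 2613060$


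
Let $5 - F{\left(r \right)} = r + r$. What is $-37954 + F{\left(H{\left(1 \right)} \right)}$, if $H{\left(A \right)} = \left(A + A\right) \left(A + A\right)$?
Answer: $-37957$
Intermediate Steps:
$H{\left(A \right)} = 4 A^{2}$ ($H{\left(A \right)} = 2 A 2 A = 4 A^{2}$)
$F{\left(r \right)} = 5 - 2 r$ ($F{\left(r \right)} = 5 - \left(r + r\right) = 5 - 2 r$)
$-37954 + F{\left(H{\left(1 \right)} \right)} = -37954 + \left(5 - 2 \cdot 4 \cdot 1^{2}\right) = -37954 + \left(5 - 2 \cdot 4 \cdot 1\right) = -37954 + \left(5 - 8\right) = -37954 - 3 = -37957$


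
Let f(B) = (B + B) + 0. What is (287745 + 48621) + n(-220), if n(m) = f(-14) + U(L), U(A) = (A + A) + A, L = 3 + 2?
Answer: 336353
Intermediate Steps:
L = 5
U(A) = 3*A (U(A) = 2*A + A = 3*A)
f(B) = 2*B (f(B) = 2*B + 0 = 2*B)
n(m) = -13 (n(m) = 2*(-14) + 3*5 = -28 + 15 = -13)
(287745 + 48621) + n(-220) = (287745 + 48621) - 13 = 336366 - 13 = 336353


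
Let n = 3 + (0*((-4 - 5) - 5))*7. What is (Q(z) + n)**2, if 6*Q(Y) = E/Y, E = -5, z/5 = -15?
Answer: 73441/8100 ≈ 9.0668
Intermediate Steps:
z = -75 (z = 5*(-15) = -75)
Q(Y) = -5/(6*Y) (Q(Y) = (-5/Y)/6 = -5/(6*Y))
n = 3 (n = 3 + (0*(-9 - 5))*7 = 3 + (0*(-14))*7 = 3 + 0*7 = 3 + 0 = 3)
(Q(z) + n)**2 = (-5/6/(-75) + 3)**2 = (-5/6*(-1/75) + 3)**2 = (1/90 + 3)**2 = (271/90)**2 = 73441/8100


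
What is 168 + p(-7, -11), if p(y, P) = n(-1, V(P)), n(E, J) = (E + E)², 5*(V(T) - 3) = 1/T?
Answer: 172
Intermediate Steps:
V(T) = 3 + 1/(5*T)
n(E, J) = 4*E² (n(E, J) = (2*E)² = 4*E²)
p(y, P) = 4 (p(y, P) = 4*(-1)² = 4*1 = 4)
168 + p(-7, -11) = 168 + 4 = 172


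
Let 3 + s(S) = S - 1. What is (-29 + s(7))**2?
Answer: 676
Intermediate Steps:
s(S) = -4 + S (s(S) = -3 + (S - 1) = -3 + (-1 + S) = -4 + S)
(-29 + s(7))**2 = (-29 + (-4 + 7))**2 = (-29 + 3)**2 = (-26)**2 = 676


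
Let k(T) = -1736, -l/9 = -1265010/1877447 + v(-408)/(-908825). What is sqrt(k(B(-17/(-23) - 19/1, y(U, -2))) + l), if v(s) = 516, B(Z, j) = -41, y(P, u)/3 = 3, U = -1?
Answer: I*sqrt(201458044088862328803669062)/341254153955 ≈ 41.592*I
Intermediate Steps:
y(P, u) = 9 (y(P, u) = 3*3 = 9)
l = 10355773283118/1706270769775 (l = -9*(-1265010/1877447 + 516/(-908825)) = -9*(-1265010*1/1877447 + 516*(-1/908825)) = -9*(-1265010/1877447 - 516/908825) = -9*(-1150641475902/1706270769775) = 10355773283118/1706270769775 ≈ 6.0692)
sqrt(k(B(-17/(-23) - 19/1, y(U, -2))) + l) = sqrt(-1736 + 10355773283118/1706270769775) = sqrt(-2951730283046282/1706270769775) = I*sqrt(201458044088862328803669062)/341254153955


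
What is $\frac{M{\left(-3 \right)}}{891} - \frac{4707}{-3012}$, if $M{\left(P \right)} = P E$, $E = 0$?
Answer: $\frac{1569}{1004} \approx 1.5627$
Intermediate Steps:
$M{\left(P \right)} = 0$ ($M{\left(P \right)} = P 0 = 0$)
$\frac{M{\left(-3 \right)}}{891} - \frac{4707}{-3012} = \frac{0}{891} - \frac{4707}{-3012} = 0 \cdot \frac{1}{891} - - \frac{1569}{1004} = 0 + \frac{1569}{1004} = \frac{1569}{1004}$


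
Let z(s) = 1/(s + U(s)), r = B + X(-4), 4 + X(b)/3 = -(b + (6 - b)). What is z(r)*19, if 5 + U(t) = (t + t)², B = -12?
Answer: 19/7009 ≈ 0.0027108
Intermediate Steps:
U(t) = -5 + 4*t² (U(t) = -5 + (t + t)² = -5 + (2*t)² = -5 + 4*t²)
X(b) = -30 (X(b) = -12 + 3*(-(b + (6 - b))) = -12 + 3*(-1*6) = -12 + 3*(-6) = -12 - 18 = -30)
r = -42 (r = -12 - 30 = -42)
z(s) = 1/(-5 + s + 4*s²) (z(s) = 1/(s + (-5 + 4*s²)) = 1/(-5 + s + 4*s²))
z(r)*19 = 19/(-5 - 42 + 4*(-42)²) = 19/(-5 - 42 + 4*1764) = 19/(-5 - 42 + 7056) = 19/7009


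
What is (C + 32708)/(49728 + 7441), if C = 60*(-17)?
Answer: 31688/57169 ≈ 0.55429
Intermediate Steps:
C = -1020
(C + 32708)/(49728 + 7441) = (-1020 + 32708)/(49728 + 7441) = 31688/57169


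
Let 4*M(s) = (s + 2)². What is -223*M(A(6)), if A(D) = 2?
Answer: -892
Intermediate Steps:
M(s) = (2 + s)²/4 (M(s) = (s + 2)²/4 = (2 + s)²/4)
-223*M(A(6)) = -223*(2 + 2)²/4 = -223*4²/4 = -223*16/4 = -223*4 = -892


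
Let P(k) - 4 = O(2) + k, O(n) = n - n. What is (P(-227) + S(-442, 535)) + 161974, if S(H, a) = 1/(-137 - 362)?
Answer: 80713748/499 ≈ 1.6175e+5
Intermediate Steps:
O(n) = 0
S(H, a) = -1/499 (S(H, a) = 1/(-499) = -1/499)
P(k) = 4 + k (P(k) = 4 + (0 + k) = 4 + k)
(P(-227) + S(-442, 535)) + 161974 = ((4 - 227) - 1/499) + 161974 = (-223 - 1/499) + 161974 = -111278/499 + 161974 = 80713748/499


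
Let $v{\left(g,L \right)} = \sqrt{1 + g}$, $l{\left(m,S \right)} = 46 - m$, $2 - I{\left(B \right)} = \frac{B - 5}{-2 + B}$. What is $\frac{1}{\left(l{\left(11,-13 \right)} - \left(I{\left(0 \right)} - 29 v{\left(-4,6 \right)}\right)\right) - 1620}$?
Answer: $- \frac{6338}{10052653} - \frac{116 i \sqrt{3}}{10052653} \approx -0.00063048 - 1.9987 \cdot 10^{-5} i$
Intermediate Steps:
$I{\left(B \right)} = 2 - \frac{-5 + B}{-2 + B}$ ($I{\left(B \right)} = 2 - \frac{B - 5}{-2 + B} = 2 - \frac{-5 + B}{-2 + B}$)
$\frac{1}{\left(l{\left(11,-13 \right)} - \left(I{\left(0 \right)} - 29 v{\left(-4,6 \right)}\right)\right) - 1620} = \frac{1}{\left(\left(46 - 11\right) - \left(\frac{1 + 0}{-2 + 0} - 29 \sqrt{1 - 4}\right)\right) - 1620} = \frac{1}{\left(\left(46 - 11\right) - \left(\frac{1}{-2} \cdot 1 - 29 \sqrt{-3}\right)\right) - 1620} = \frac{1}{\left(35 - \left(\left(- \frac{1}{2}\right) 1 - 29 i \sqrt{3}\right)\right) - 1620} = \frac{1}{\left(35 - \left(- \frac{1}{2} - 29 i \sqrt{3}\right)\right) - 1620} = \frac{1}{\left(35 + \left(\frac{1}{2} + 29 i \sqrt{3}\right)\right) - 1620} = \frac{1}{\left(\frac{71}{2} + 29 i \sqrt{3}\right) - 1620} = \frac{1}{- \frac{3169}{2} + 29 i \sqrt{3}}$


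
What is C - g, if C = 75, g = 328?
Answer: -253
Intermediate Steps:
C - g = 75 - 1*328 = 75 - 328 = -253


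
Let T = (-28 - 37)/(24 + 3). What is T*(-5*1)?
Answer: 325/27 ≈ 12.037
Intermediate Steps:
T = -65/27 ≈ -2.4074
T*(-5*1) = -(-325)/27 = -65/27*(-5) = 325/27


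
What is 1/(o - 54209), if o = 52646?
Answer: -1/1563 ≈ -0.00063980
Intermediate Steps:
1/(o - 54209) = 1/(52646 - 54209) = 1/(-1563) = -1/1563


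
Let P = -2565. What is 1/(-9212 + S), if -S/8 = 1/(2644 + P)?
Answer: -79/727756 ≈ -0.00010855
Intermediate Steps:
S = -8/79 (S = -8/(2644 - 2565) = -8/79 ≈ -0.10127)
1/(-9212 + S) = 1/(-9212 - 8/79) = 1/(-727756/79) = -79/727756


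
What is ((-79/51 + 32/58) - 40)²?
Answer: 3676603225/2187441 ≈ 1680.8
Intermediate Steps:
((-79/51 + 32/58) - 40)² = ((-79*1/51 + 32*(1/58)) - 40)² = ((-79/51 + 16/29) - 40)² = (-1475/1479 - 40)² = (-60635/1479)² = 3676603225/2187441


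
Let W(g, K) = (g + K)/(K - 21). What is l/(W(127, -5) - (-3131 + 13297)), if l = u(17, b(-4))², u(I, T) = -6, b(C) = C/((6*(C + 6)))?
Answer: -52/14691 ≈ -0.0035396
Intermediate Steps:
W(g, K) = (K + g)/(-21 + K)
b(C) = C/(36 + 6*C) (b(C) = C/((6*(6 + C))) = C/(36 + 6*C))
l = 36 (l = (-6)² = 36)
l/(W(127, -5) - (-3131 + 13297)) = 36/((-5 + 127)/(-21 - 5) - (-3131 + 13297)) = 36/(122/(-26) - 1*10166) = 36/(-1/26*122 - 10166) = 36/(-61/13 - 10166) = 36/(-132219/13) = 36*(-13/132219) = -52/14691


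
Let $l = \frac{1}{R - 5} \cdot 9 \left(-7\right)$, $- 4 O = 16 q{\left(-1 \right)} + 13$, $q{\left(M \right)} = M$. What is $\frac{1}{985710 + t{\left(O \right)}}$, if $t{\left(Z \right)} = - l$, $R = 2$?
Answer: $\frac{1}{985689} \approx 1.0145 \cdot 10^{-6}$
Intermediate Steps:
$O = \frac{3}{4}$ ($O = - \frac{16 \left(-1\right) + 13}{4} = - \frac{-16 + 13}{4} = \left(- \frac{1}{4}\right) \left(-3\right) = \frac{3}{4} \approx 0.75$)
$l = 21$ ($l = \frac{1}{2 - 5} \cdot 9 \left(-7\right) = \frac{1}{-3} \cdot 9 \left(-7\right) = \left(- \frac{1}{3}\right) 9 \left(-7\right) = \left(-3\right) \left(-7\right) = 21$)
$t{\left(Z \right)} = -21$ ($t{\left(Z \right)} = \left(-1\right) 21 = -21$)
$\frac{1}{985710 + t{\left(O \right)}} = \frac{1}{985710 - 21} = \frac{1}{985689}$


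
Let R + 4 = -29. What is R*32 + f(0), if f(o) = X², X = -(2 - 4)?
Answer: -1052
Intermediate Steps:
R = -33 (R = -4 - 29 = -33)
X = 2 (X = -1*(-2) = 2)
f(o) = 4 (f(o) = 2² = 4)
R*32 + f(0) = -33*32 + 4 = -1056 + 4 = -1052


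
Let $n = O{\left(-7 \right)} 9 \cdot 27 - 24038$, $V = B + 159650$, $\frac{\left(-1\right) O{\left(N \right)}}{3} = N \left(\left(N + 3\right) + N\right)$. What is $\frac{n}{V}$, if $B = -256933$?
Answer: $\frac{80171}{97283} \approx 0.8241$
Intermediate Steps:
$O{\left(N \right)} = - 3 N \left(3 + 2 N\right)$ ($O{\left(N \right)} = - 3 N \left(\left(N + 3\right) + N\right) = - 3 N \left(\left(3 + N\right) + N\right) = - 3 N \left(3 + 2 N\right)$)
$V = -97283$ ($V = -256933 + 159650 = -97283$)
$n = -80171$ ($n = \left(-3\right) \left(-7\right) \left(3 + 2 \left(-7\right)\right) 9 \cdot 27 - 24038 = \left(-3\right) \left(-7\right) \left(3 - 14\right) 9 \cdot 27 - 24038 = \left(-3\right) \left(-7\right) \left(-11\right) 9 \cdot 27 - 24038 = \left(-231\right) 9 \cdot 27 - 24038 = \left(-2079\right) 27 - 24038 = -56133 - 24038 = -80171$)
$\frac{n}{V} = - \frac{80171}{-97283} = \left(-80171\right) \left(- \frac{1}{97283}\right) = \frac{80171}{97283}$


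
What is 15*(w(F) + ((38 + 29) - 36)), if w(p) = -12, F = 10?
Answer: 285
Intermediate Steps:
15*(w(F) + ((38 + 29) - 36)) = 15*(-12 + ((38 + 29) - 36)) = 15*(-12 + (67 - 36)) = 15*(-12 + 31) = 15*19 = 285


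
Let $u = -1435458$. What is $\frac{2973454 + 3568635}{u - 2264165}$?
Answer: $- \frac{6542089}{3699623} \approx -1.7683$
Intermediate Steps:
$\frac{2973454 + 3568635}{u - 2264165} = \frac{2973454 + 3568635}{-1435458 - 2264165} = \frac{6542089}{-3699623} = 6542089 \left(- \frac{1}{3699623}\right) = - \frac{6542089}{3699623}$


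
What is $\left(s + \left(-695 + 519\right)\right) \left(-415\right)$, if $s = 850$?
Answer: $-279710$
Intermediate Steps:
$\left(s + \left(-695 + 519\right)\right) \left(-415\right) = \left(850 + \left(-695 + 519\right)\right) \left(-415\right) = \left(850 - 176\right) \left(-415\right) = 674 \left(-415\right) = -279710$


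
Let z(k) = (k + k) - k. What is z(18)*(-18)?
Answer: -324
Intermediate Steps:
z(k) = k (z(k) = 2*k - k = k)
z(18)*(-18) = 18*(-18) = -324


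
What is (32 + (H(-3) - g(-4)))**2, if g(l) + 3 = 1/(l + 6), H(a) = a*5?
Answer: 1521/4 ≈ 380.25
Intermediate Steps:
H(a) = 5*a
g(l) = -3 + 1/(6 + l) (g(l) = -3 + 1/(l + 6) = -3 + 1/(6 + l))
(32 + (H(-3) - g(-4)))**2 = (32 + (5*(-3) - (-17 - 3*(-4))/(6 - 4)))**2 = (32 + (-15 - (-17 + 12)/2))**2 = (32 + (-15 - (-5)/2))**2 = (32 + (-15 - 1*(-5/2)))**2 = (32 + (-15 + 5/2))**2 = (32 - 25/2)**2 = (39/2)**2 = 1521/4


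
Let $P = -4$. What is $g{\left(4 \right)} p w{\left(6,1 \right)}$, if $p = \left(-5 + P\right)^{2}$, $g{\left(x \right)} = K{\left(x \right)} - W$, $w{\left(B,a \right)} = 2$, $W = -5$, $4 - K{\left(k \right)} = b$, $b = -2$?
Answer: $1782$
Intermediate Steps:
$K{\left(k \right)} = 6$ ($K{\left(k \right)} = 4 - -2 = 4 + 2 = 6$)
$g{\left(x \right)} = 11$ ($g{\left(x \right)} = 6 - -5 = 6 + 5 = 11$)
$p = 81$ ($p = \left(-5 - 4\right)^{2} = \left(-9\right)^{2} = 81$)
$g{\left(4 \right)} p w{\left(6,1 \right)} = 11 \cdot 81 \cdot 2 = 11 \cdot 162 = 1782$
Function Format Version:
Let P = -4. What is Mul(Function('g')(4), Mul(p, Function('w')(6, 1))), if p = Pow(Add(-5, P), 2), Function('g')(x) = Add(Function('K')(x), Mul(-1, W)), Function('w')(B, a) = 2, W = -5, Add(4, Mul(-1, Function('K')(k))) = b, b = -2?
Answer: 1782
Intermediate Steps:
Function('K')(k) = 6 (Function('K')(k) = Add(4, Mul(-1, -2)) = Add(4, 2) = 6)
Function('g')(x) = 11 (Function('g')(x) = Add(6, Mul(-1, -5)) = Add(6, 5) = 11)
p = 81 (p = Pow(Add(-5, -4), 2) = Pow(-9, 2) = 81)
Mul(Function('g')(4), Mul(p, Function('w')(6, 1))) = Mul(11, Mul(81, 2)) = Mul(11, 162) = 1782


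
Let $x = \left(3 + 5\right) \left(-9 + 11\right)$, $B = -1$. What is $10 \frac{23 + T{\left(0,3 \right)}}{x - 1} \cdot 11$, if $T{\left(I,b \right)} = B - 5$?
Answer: $\frac{374}{3} \approx 124.67$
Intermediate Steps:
$x = 16$ ($x = 8 \cdot 2 = 16$)
$T{\left(I,b \right)} = -6$ ($T{\left(I,b \right)} = -1 - 5 = -6$)
$10 \frac{23 + T{\left(0,3 \right)}}{x - 1} \cdot 11 = 10 \frac{23 - 6}{16 - 1} \cdot 11 = 10 \cdot \frac{17}{15} \cdot 11 = \frac{34}{3} \cdot 11 = \frac{374}{3}$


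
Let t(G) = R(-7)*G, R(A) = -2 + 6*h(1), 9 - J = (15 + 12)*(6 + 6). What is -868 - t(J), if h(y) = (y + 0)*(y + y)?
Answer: 2282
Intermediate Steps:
h(y) = 2*y² (h(y) = y*(2*y) = 2*y²)
J = -315 (J = 9 - (15 + 12)*(6 + 6) = 9 - 27*12 = 9 - 1*324 = 9 - 324 = -315)
R(A) = 10 (R(A) = -2 + 6*(2*1²) = -2 + 6*(2*1) = -2 + 6*2 = -2 + 12 = 10)
t(G) = 10*G
-868 - t(J) = -868 - 10*(-315) = -868 - 1*(-3150) = -868 + 3150 = 2282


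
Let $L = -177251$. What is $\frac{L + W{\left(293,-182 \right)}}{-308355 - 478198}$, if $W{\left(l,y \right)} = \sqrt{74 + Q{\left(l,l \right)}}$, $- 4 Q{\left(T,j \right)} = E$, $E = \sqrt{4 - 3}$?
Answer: $\frac{177251}{786553} - \frac{\sqrt{295}}{1573106} \approx 0.22534$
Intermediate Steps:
$E = 1$ ($E = \sqrt{1} = 1$)
$Q{\left(T,j \right)} = - \frac{1}{4}$ ($Q{\left(T,j \right)} = \left(- \frac{1}{4}\right) 1 = - \frac{1}{4}$)
$W{\left(l,y \right)} = \frac{\sqrt{295}}{2}$ ($W{\left(l,y \right)} = \sqrt{74 - \frac{1}{4}} = \sqrt{\frac{295}{4}} = \frac{\sqrt{295}}{2}$)
$\frac{L + W{\left(293,-182 \right)}}{-308355 - 478198} = \frac{-177251 + \frac{\sqrt{295}}{2}}{-308355 - 478198} = \frac{-177251 + \frac{\sqrt{295}}{2}}{-786553} = \left(-177251 + \frac{\sqrt{295}}{2}\right) \left(- \frac{1}{786553}\right) = \frac{177251}{786553} - \frac{\sqrt{295}}{1573106}$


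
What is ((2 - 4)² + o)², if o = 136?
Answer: 19600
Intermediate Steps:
((2 - 4)² + o)² = ((2 - 4)² + 136)² = ((-2)² + 136)² = (4 + 136)² = 140² = 19600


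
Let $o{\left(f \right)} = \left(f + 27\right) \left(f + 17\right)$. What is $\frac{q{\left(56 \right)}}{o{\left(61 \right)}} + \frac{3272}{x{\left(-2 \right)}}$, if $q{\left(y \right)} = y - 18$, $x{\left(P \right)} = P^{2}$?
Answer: $\frac{2807395}{3432} \approx 818.01$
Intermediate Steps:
$q{\left(y \right)} = -18 + y$
$o{\left(f \right)} = \left(17 + f\right) \left(27 + f\right)$ ($o{\left(f \right)} = \left(27 + f\right) \left(17 + f\right) = \left(17 + f\right) \left(27 + f\right)$)
$\frac{q{\left(56 \right)}}{o{\left(61 \right)}} + \frac{3272}{x{\left(-2 \right)}} = \frac{-18 + 56}{459 + 61^{2} + 44 \cdot 61} + \frac{3272}{\left(-2\right)^{2}} = \frac{38}{459 + 3721 + 2684} + \frac{3272}{4} = \frac{38}{6864} + 3272 \cdot \frac{1}{4} = 38 \cdot \frac{1}{6864} + 818 = \frac{19}{3432} + 818 = \frac{2807395}{3432}$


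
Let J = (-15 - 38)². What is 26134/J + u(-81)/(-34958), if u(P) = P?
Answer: 913819901/98197022 ≈ 9.3060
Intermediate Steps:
J = 2809 (J = (-53)² = 2809)
26134/J + u(-81)/(-34958) = 26134/2809 - 81/(-34958) = 26134*(1/2809) - 81*(-1/34958) = 26134/2809 + 81/34958 = 913819901/98197022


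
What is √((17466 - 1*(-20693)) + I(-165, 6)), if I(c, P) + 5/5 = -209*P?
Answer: 2*√9226 ≈ 192.10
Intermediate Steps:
I(c, P) = -1 - 209*P
√((17466 - 1*(-20693)) + I(-165, 6)) = √((17466 - 1*(-20693)) + (-1 - 209*6)) = √((17466 + 20693) + (-1 - 1254)) = √(38159 - 1255) = √36904 = 2*√9226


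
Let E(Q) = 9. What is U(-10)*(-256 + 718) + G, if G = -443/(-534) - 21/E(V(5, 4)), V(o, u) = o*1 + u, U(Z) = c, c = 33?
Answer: 8140561/534 ≈ 15245.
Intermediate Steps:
U(Z) = 33
V(o, u) = o + u
G = -803/534 (G = -443/(-534) - 21/9 = -443*(-1/534) - 21*⅑ = 443/534 - 7/3 = -803/534 ≈ -1.5037)
U(-10)*(-256 + 718) + G = 33*(-256 + 718) - 803/534 = 33*462 - 803/534 = 15246 - 803/534 = 8140561/534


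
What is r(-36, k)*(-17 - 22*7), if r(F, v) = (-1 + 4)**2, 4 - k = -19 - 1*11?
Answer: -1539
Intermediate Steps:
k = 34 (k = 4 - (-19 - 1*11) = 4 - (-19 - 11) = 4 - 1*(-30) = 4 + 30 = 34)
r(F, v) = 9 (r(F, v) = 3**2 = 9)
r(-36, k)*(-17 - 22*7) = 9*(-17 - 22*7) = 9*(-17 - 154) = 9*(-171) = -1539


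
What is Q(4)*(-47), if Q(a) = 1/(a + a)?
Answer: -47/8 ≈ -5.8750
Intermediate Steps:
Q(a) = 1/(2*a)
Q(4)*(-47) = ((1/2)/4)*(-47) = ((1/2)*(1/4))*(-47) = (1/8)*(-47) = -47/8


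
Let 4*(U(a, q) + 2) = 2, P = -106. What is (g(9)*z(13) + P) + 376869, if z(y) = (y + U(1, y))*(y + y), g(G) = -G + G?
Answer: 376763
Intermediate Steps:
U(a, q) = -3/2 (U(a, q) = -2 + (1/4)*2 = -2 + 1/2 = -3/2)
g(G) = 0
z(y) = 2*y*(-3/2 + y) (z(y) = (y - 3/2)*(y + y) = (-3/2 + y)*(2*y) = 2*y*(-3/2 + y))
(g(9)*z(13) + P) + 376869 = (0*(13*(-3 + 2*13)) - 106) + 376869 = (0*(13*(-3 + 26)) - 106) + 376869 = (0*(13*23) - 106) + 376869 = (0*299 - 106) + 376869 = (0 - 106) + 376869 = -106 + 376869 = 376763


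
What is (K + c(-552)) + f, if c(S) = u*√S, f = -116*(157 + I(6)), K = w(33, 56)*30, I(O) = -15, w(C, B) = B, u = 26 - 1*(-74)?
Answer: -14792 + 200*I*√138 ≈ -14792.0 + 2349.5*I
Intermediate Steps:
u = 100 (u = 26 + 74 = 100)
K = 1680 (K = 56*30 = 1680)
f = -16472 (f = -116*(157 - 15) = -116*142 = -16472)
c(S) = 100*√S
(K + c(-552)) + f = (1680 + 100*√(-552)) - 16472 = (1680 + 100*(2*I*√138)) - 16472 = (1680 + 200*I*√138) - 16472 = -14792 + 200*I*√138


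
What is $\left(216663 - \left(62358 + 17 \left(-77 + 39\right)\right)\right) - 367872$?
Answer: $-212921$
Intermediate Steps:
$\left(216663 - \left(62358 + 17 \left(-77 + 39\right)\right)\right) - 367872 = \left(216663 - \left(62358 + 17 \left(-38\right)\right)\right) - 367872 = \left(216663 - \left(62358 - 646\right)\right) - 367872 = \left(216663 - 61712\right) - 367872 = 154951 - 367872 = -212921$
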